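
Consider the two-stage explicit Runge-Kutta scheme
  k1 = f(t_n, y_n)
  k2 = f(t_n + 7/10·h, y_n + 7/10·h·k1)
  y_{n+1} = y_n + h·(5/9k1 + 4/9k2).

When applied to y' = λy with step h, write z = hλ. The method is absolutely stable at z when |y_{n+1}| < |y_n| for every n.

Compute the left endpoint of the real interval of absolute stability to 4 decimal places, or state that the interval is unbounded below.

z* = -3.2143.

Test eqn y'=λy, z=hλ:
  k1=λy_n ⇒ h·k1=z·y_n;  k2=λ(1+7/10z)y_n ⇒ h·k2=z(1+7/10z)y_n
  y_{n+1}/y_n = 1 + 5/9z + 4/9z(1+7/10z) = 1 + z + 14/45z²
  Hence R(z) = 1 + z + 14/45z².

Find x<0 with |R(x)|<1.
x=-0.5: |R|=0.5778
R=1: x+14/45x²=0 ⇒ x=−45/14=-3.2143; min R=1−1/(4·14/45)=0.1964>−1
Confirm numerically:
  x=-2.990: |R|=0.79136 <1
  x=-2.718: |R|=0.58034 <1
  x=-2.415: |R|=0.39947 <1
  x=-2.362: |R|=0.37370 <1
  x=-3.495: |R|=1.30523 >1
  x=-3.365: |R|=1.15778 >1
  x=-3.255: |R|=1.04123 >1
Interval (-3.2143, 0).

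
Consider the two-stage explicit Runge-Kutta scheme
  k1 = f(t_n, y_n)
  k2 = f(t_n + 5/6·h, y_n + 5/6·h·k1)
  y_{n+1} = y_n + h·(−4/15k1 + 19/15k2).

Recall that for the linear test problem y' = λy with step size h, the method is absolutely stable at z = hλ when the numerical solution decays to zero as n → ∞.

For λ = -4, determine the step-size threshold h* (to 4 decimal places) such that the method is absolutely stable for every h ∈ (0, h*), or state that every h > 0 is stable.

(-0.9474,0); λ=-4 ⇒ h* = (18/19)/4 = 0.2368.

With y'=λy (z=hλ):
  k1=λy_n ⇒ h·k1=z·y_n;  k2=λ(1+5/6z)y_n ⇒ h·k2=z(1+5/6z)y_n
  y_{n+1}/y_n = 1 − 4/15z + 19/15z(1+5/6z) = 1 + z + 19/18z²
  R(z) = 1 + z + 19/18z².

Find x<0 with |R(x)|<1.
x=-0.49: |R|=0.7634
R=1: x+19/18x²=0 ⇒ x=−18/19=-0.9474; min R=1−1/(4·19/18)=0.7632>−1
Confirm numerically:
  x=-0.793: |R|=0.87079 <1
  x=-0.635: |R|=0.79063 <1
  x=-0.613: |R|=0.78365 <1
  x=-0.386: |R|=0.77127 <1
  x=-1.498: |R|=1.87067 >1
  x=-1.223: |R|=1.35583 >1
Stable set (-0.9474, 0).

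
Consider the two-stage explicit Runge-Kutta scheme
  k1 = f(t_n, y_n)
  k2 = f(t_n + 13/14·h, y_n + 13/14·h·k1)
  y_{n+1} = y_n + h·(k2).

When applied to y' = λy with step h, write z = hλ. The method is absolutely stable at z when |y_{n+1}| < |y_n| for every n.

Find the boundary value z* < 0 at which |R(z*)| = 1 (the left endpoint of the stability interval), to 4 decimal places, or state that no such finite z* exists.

left endpoint -1.0769.

Set f=λy, z=hλ:
  k1=λy_n ⇒ h·k1=z·y_n;  k2=λ(1+13/14z)y_n ⇒ h·k2=z(1+13/14z)y_n
  y_{n+1}/y_n = 1 + z(1+13/14z) = 1 + z + 13/14z²
  R(z) = 1 + z + 13/14z².

Boundary: |R(x)|=1, x<0.
x=-1.01: |R|=0.9372
R=1: x+13/14x²=0 ⇒ x=−14/13=-1.0769; min R=1−1/(4·13/14)=0.7308>−1
Confirm numerically:
  x=-1.045: |R|=0.96902 <1
  x=-0.985: |R|=0.91592 <1
  x=-0.732: |R|=0.76555 <1
  x=-1.341: |R|=1.32883 >1
  x=-1.318: |R|=1.29504 >1
Stable set (-1.0769, 0).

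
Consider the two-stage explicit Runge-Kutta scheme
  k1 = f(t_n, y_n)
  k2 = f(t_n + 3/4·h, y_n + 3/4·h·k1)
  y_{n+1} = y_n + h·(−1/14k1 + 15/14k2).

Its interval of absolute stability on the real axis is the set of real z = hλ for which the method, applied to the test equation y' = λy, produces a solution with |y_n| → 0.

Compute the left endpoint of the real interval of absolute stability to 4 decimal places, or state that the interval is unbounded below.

z* = -1.2444.

On y'=λy, z=hλ:
  k1=λy_n ⇒ h·k1=z·y_n;  k2=λ(1+3/4z)y_n ⇒ h·k2=z(1+3/4z)y_n
  y_{n+1}/y_n = 1 − 1/14z + 15/14z(1+3/4z) = 1 + z + 45/56z²
  ⇒ R(z) = 1 + z + 45/56z².

Find x<0 with |R(x)|<1.
x=-1.02: |R|=0.8160
R=1: x+45/56x²=0 ⇒ x=−56/45=-1.2444; min R=1−1/(4·45/56)=0.6889>−1
Confirm numerically:
  x=-1.090: |R|=0.86472 <1
  x=-0.929: |R|=0.76452 <1
  x=-0.680: |R|=0.69157 <1
  x=-0.655: |R|=0.68975 <1
  x=-1.563: |R|=1.40010 >1
  x=-1.334: |R|=1.09600 >1
Stable set (-1.2444, 0).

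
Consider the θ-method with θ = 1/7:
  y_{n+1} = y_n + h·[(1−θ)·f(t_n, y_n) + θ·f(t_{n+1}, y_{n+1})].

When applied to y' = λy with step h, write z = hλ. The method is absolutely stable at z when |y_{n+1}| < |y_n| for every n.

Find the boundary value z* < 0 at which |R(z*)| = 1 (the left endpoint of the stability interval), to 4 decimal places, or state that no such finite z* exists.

Set f=λy, z=hλ:
  y_{n+1} = y_n + z·[6/7·y_n + 1/7·y_{n+1}] ⇒ (1 − 1/7z)y_{n+1} = (1 + 6/7z)y_n
  Hence R(z) = (1 + 6/7z)/(1 − 1/7z).

Need |R(x)|<1, x<0.
x=-0.87: |R|=0.2262
R=−1: 1+6/7x = −1+1/7x ⇒ -5/7x=2 ⇒ x=2/(-5/7)=-2.8000
Confirm numerically:
  x=-2.523: |R|=0.85456 <1
  x=-2.416: |R|=0.79609 <1
  x=-2.207: |R|=0.67796 <1
  x=-3.389: |R|=1.28347 >1
  x=-3.300: |R|=1.24272 >1
Stable set (-2.8000, 0).

left endpoint -2.8000.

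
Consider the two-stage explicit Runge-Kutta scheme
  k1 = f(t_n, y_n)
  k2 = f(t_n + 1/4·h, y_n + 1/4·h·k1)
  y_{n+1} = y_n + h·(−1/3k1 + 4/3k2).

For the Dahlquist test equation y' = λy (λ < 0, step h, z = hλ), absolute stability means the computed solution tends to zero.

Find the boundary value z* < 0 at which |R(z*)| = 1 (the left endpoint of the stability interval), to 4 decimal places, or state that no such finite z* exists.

left endpoint -3.0000.

Test eqn y'=λy, z=hλ:
  k1=λy_n ⇒ h·k1=z·y_n;  k2=λ(1+1/4z)y_n ⇒ h·k2=z(1+1/4z)y_n
  y_{n+1}/y_n = 1 − 1/3z + 4/3z(1+1/4z) = 1 + z + 1/3z²
  Hence R(z) = 1 + z + 1/3z².

Boundary: |R(x)|=1, x<0.
x=-1.46: |R|=0.2505
R=1: x+1/3x²=0 ⇒ x=−3=-3.0000; min R=1−1/(4·1/3)=0.2500>−1
Confirm numerically:
  x=-2.294: |R|=0.46015 <1
  x=-2.223: |R|=0.42424 <1
  x=-1.671: |R|=0.25975 <1
  x=-1.596: |R|=0.25307 <1
  x=-3.530: |R|=1.62363 >1
  x=-3.448: |R|=1.51490 >1
Stable set (-3.0000, 0).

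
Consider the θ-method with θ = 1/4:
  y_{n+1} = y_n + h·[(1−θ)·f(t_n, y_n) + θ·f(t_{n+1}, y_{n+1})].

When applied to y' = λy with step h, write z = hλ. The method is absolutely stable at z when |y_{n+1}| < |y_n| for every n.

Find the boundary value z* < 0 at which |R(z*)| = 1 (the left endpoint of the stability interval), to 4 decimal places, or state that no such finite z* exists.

left endpoint -4.0000.

Test eqn y'=λy, z=hλ:
  y_{n+1} = y_n + z·[3/4·y_n + 1/4·y_{n+1}] ⇒ (1 − 1/4z)y_{n+1} = (1 + 3/4z)y_n
  R(z) = (1 + 3/4z)/(1 − 1/4z).

Need |R(x)|<1, x<0.
x=-1.02: |R|=0.1873
R=−1: 1+3/4x = −1+1/4x ⇒ -1/2x=2 ⇒ x=2/(-1/2)=-4.0000
Confirm numerically:
  x=-3.387: |R|=0.83403 <1
  x=-3.287: |R|=0.80431 <1
  x=-3.022: |R|=0.72145 <1
  x=-2.376: |R|=0.49059 <1
  x=-4.302: |R|=1.07275 >1
  x=-4.281: |R|=1.06787 >1
So |R|<1 on (-4.0000, 0).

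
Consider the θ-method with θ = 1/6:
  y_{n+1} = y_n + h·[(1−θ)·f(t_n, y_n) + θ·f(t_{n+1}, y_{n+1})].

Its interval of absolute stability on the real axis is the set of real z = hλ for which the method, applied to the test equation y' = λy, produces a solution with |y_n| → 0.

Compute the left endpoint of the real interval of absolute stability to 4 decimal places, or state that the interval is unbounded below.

z* = -3.0000.

Test eqn y'=λy, z=hλ:
  y_{n+1} = y_n + z·[5/6·y_n + 1/6·y_{n+1}] ⇒ (1 − 1/6z)y_{n+1} = (1 + 5/6z)y_n
  R(z) = (1 + 5/6z)/(1 − 1/6z).

Find x<0 with |R(x)|<1.
x=-1.13: |R|=0.0491
R=−1: 1+5/6x = −1+1/6x ⇒ -2/3x=2 ⇒ x=2/(-2/3)=-3.0000
Confirm numerically:
  x=-2.283: |R|=0.65375 <1
  x=-2.129: |R|=0.57141 <1
  x=-1.772: |R|=0.36799 <1
  x=-1.663: |R|=0.30210 <1
  x=-3.549: |R|=1.22997 >1
  x=-3.442: |R|=1.18725 >1
  x=-3.129: |R|=1.05652 >1
Interval (-3.0000, 0).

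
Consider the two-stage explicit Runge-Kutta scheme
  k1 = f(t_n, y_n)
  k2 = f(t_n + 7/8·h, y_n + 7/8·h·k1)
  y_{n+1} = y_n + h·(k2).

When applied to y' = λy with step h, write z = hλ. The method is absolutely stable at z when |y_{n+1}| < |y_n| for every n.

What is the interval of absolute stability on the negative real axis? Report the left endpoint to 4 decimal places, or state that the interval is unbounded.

Set f=λy, z=hλ:
  k1=λy_n ⇒ h·k1=z·y_n;  k2=λ(1+7/8z)y_n ⇒ h·k2=z(1+7/8z)y_n
  y_{n+1}/y_n = 1 + z(1+7/8z) = 1 + z + 7/8z²
  R(z) = 1 + z + 7/8z².

Boundary: |R(x)|=1, x<0.
x=-1.29: |R|=1.1661
R=1: x+7/8x²=0 ⇒ x=−8/7=-1.1429; min R=1−1/(4·7/8)=0.7143>−1
Confirm numerically:
  x=-0.877: |R|=0.79599 <1
  x=-0.616: |R|=0.71602 <1
  x=-0.510: |R|=0.71759 <1
  x=-1.741: |R|=1.91120 >1
  x=-1.391: |R|=1.30202 >1
So |R|<1 on (-1.1429, 0).

(-1.1429, 0).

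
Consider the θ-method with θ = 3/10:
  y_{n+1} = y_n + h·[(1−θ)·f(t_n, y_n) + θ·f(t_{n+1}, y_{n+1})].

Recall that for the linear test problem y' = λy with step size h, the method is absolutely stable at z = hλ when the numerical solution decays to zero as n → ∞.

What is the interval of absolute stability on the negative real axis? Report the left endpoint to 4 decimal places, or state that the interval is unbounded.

With y'=λy (z=hλ):
  y_{n+1} = y_n + z·[7/10·y_n + 3/10·y_{n+1}] ⇒ (1 − 3/10z)y_{n+1} = (1 + 7/10z)y_n
  R(z) = (1 + 7/10z)/(1 − 3/10z).

Find x<0 with |R(x)|<1.
x=-1.17: |R|=0.1340
R=−1: 1+7/10x = −1+3/10x ⇒ -2/5x=2 ⇒ x=2/(-2/5)=-5.0000
Confirm numerically:
  x=-3.967: |R|=0.81133 <1
  x=-3.765: |R|=0.76802 <1
  x=-2.092: |R|=0.28533 <1
  x=-5.114: |R|=1.01799 >1
  x=-5.037: |R|=1.00589 >1
Interval (-5.0000, 0).

(-5.0000, 0).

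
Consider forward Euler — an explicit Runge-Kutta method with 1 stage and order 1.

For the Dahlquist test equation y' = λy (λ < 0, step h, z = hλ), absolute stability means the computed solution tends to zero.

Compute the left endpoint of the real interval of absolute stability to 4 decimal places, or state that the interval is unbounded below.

z* = -2.0000.

Set f=λy, z=hλ:
  order 1, 1-stage ⇒ R(z)=1+z
  (e.g. R(-0.5)=0.50000, |R|=0.50000)

Boundary: |R(x)|=1, x<0.
x=-0.5: |R|=0.5000
|R(-1.9)|=0.9000 |R(-1.04)|=0.0400 |R(-0.82)|=0.1800
Bisect:
  x_lo=-2.5218 |R|=1.5218  x_hi=-0.3651 |R|=0.6349
  mid=-1.44341 |R|=0.44341 →hi
  mid=-1.98258 |R|=0.98258 →hi
  mid=-2.25217 |R|=1.25217 →lo
  mid=-2.11738 |R|=1.11738 →lo
  mid=-2.04998 |R|=1.04998 →lo
  mid=-2.01628 |R|=1.01628 →lo
  mid=-1.99943 |R|=0.99943 →hi
  mid=-2.00786 |R|=1.00786 →lo
  mid=-2.00364 |R|=1.00364 →lo
  mid=-2.00154 |R|=1.00154 →lo
  ...
  [-2.00009,-1.99996] ⇒ x*=-2.0000
So |R|<1 on (-2.0000, 0).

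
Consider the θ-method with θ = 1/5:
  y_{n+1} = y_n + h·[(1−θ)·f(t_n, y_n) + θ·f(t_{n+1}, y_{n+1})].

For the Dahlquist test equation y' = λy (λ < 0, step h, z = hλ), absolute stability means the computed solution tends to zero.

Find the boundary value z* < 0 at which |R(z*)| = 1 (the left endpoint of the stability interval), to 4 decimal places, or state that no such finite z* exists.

With y'=λy (z=hλ):
  y_{n+1} = y_n + z·[4/5·y_n + 1/5·y_{n+1}] ⇒ (1 − 1/5z)y_{n+1} = (1 + 4/5z)y_n
  Hence R(z) = (1 + 4/5z)/(1 − 1/5z).

Solve |R(x)|<1 on ℝ⁻.
x=-0.65: |R|=0.4248
R=−1: 1+4/5x = −1+1/5x ⇒ -3/5x=2 ⇒ x=2/(-3/5)=-3.3333
Confirm numerically:
  x=-2.591: |R|=0.70663 <1
  x=-2.585: |R|=0.70402 <1
  x=-2.176: |R|=0.51616 <1
  x=-1.615: |R|=0.22071 <1
  x=-3.930: |R|=1.20045 >1
  x=-3.515: |R|=1.06400 >1
  x=-3.434: |R|=1.03581 >1
Interval (-3.3333, 0).

left endpoint -3.3333.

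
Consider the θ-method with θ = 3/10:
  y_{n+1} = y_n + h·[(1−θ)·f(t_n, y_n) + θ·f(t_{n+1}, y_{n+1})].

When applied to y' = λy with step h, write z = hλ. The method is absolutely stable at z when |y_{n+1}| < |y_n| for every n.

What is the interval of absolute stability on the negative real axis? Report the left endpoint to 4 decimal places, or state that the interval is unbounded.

On y'=λy, z=hλ:
  y_{n+1} = y_n + z·[7/10·y_n + 3/10·y_{n+1}] ⇒ (1 − 3/10z)y_{n+1} = (1 + 7/10z)y_n
  ⇒ R(z) = (1 + 7/10z)/(1 − 3/10z).

Boundary: |R(x)|=1, x<0.
x=-1.41: |R|=0.0091
R=−1: 1+7/10x = −1+3/10x ⇒ -2/5x=2 ⇒ x=2/(-2/5)=-5.0000
Confirm numerically:
  x=-4.756: |R|=0.95978 <1
  x=-3.032: |R|=0.58777 <1
  x=-2.279: |R|=0.35357 <1
  x=-5.463: |R|=1.07018 >1
  x=-5.057: |R|=1.00906 >1
Interval (-5.0000, 0).

(-5.0000, 0).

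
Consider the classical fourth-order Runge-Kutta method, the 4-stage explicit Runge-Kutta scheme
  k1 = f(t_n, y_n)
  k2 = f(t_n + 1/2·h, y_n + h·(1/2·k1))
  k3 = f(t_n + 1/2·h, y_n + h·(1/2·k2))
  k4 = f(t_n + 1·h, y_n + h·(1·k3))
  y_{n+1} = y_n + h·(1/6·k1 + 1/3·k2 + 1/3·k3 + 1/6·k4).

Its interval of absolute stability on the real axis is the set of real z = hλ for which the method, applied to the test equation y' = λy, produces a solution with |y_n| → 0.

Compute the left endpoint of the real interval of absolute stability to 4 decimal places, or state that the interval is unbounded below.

left endpoint -2.7853.

On y'=λy, z=hλ:
  order 4, 4-stage ⇒ R(z)=1+z+z^2/2+z^3/6+z^4/24
  (e.g. R(-1.76)=0.27997, |R|=0.27997)

Find x<0 with |R(x)|<1.
x=-1.76: |R|=0.2800
|R(-1.92)|=0.3098 |R(-1.69)|=0.2735 |R(-1.21)|=0.3161
Bisect:
  x_lo=-3.4872 |R|=2.6871  x_hi=-0.1717 |R|=0.8423
  mid=-1.82946 |R|=0.29024 →hi
  mid=-2.65835 |R|=0.82488 →hi
  mid=-3.07280 |R|=1.52735 →lo
  mid=-2.86557 |R|=1.12794 →lo
  mid=-2.76196 |R|=0.96539 →hi
  mid=-2.81377 |R|=1.04379 →lo
  mid=-2.78787 |R|=1.00388 →lo
  mid=-2.77491 |R|=0.98446 →hi
  ...
  [-2.78544,-2.78523] ⇒ x*=-2.7853
Stable set (-2.7853, 0).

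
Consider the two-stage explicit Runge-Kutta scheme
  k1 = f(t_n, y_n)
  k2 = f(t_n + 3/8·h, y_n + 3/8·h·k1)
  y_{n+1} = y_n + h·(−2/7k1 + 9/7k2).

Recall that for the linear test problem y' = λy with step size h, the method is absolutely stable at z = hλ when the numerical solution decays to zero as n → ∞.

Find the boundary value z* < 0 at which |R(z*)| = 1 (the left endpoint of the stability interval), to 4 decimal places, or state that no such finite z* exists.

left endpoint -2.0741.

Test eqn y'=λy, z=hλ:
  k1=λy_n ⇒ h·k1=z·y_n;  k2=λ(1+3/8z)y_n ⇒ h·k2=z(1+3/8z)y_n
  y_{n+1}/y_n = 1 − 2/7z + 9/7z(1+3/8z) = 1 + z + 27/56z²
  Hence R(z) = 1 + z + 27/56z².

Solve |R(x)|<1 on ℝ⁻.
x=-1.09: |R|=0.4828
R=1: x+27/56x²=0 ⇒ x=−56/27=-2.0741; min R=1−1/(4·27/56)=0.4815>−1
Confirm numerically:
  x=-1.896: |R|=0.83721 <1
  x=-1.766: |R|=0.73769 <1
  x=-1.353: |R|=0.52962 <1
  x=-1.268: |R|=0.50720 <1
  x=-2.207: |R|=1.14145 >1
  x=-2.168: |R|=1.09818 >1
Interval (-2.0741, 0).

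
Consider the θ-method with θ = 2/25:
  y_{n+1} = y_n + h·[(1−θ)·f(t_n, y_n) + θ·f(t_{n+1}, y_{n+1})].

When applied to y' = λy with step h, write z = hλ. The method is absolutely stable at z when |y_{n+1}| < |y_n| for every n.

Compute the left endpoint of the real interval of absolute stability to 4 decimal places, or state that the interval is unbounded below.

Test eqn y'=λy, z=hλ:
  y_{n+1} = y_n + z·[23/25·y_n + 2/25·y_{n+1}] ⇒ (1 − 2/25z)y_{n+1} = (1 + 23/25z)y_n
  so R(z) = (1 + 23/25z)/(1 − 2/25z).

Boundary: |R(x)|=1, x<0.
x=-1.45: |R|=0.2993
R=−1: 1+23/25x = −1+2/25x ⇒ -21/25x=2 ⇒ x=2/(-21/25)=-2.3810
Confirm numerically:
  x=-2.156: |R|=0.83884 <1
  x=-1.981: |R|=0.71000 <1
  x=-1.423: |R|=0.27756 <1
  x=-2.958: |R|=1.39197 >1
  x=-2.844: |R|=1.31687 >1
  x=-2.572: |R|=1.13309 >1
Stable set (-2.3810, 0).

left endpoint -2.3810.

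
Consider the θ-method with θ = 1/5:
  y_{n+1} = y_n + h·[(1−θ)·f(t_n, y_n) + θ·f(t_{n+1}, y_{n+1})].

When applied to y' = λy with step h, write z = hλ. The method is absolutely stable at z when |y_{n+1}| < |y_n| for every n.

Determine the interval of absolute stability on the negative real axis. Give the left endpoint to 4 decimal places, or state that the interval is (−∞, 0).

On y'=λy, z=hλ:
  y_{n+1} = y_n + z·[4/5·y_n + 1/5·y_{n+1}] ⇒ (1 − 1/5z)y_{n+1} = (1 + 4/5z)y_n
  Hence R(z) = (1 + 4/5z)/(1 − 1/5z).

Need |R(x)|<1, x<0.
x=-0.84: |R|=0.2808
R=−1: 1+4/5x = −1+1/5x ⇒ -3/5x=2 ⇒ x=2/(-3/5)=-3.3333
Confirm numerically:
  x=-3.272: |R|=0.97776 <1
  x=-2.187: |R|=0.52150 <1
  x=-1.977: |R|=0.41680 <1
  x=-3.821: |R|=1.16585 >1
  x=-3.515: |R|=1.06400 >1
Interval (-3.3333, 0).

(-3.3333, 0).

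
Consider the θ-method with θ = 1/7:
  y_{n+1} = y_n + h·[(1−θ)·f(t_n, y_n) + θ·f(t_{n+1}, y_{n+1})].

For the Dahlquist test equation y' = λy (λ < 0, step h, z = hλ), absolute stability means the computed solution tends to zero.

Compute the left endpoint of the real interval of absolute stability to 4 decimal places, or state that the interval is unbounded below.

z* = -2.8000.

On y'=λy, z=hλ:
  y_{n+1} = y_n + z·[6/7·y_n + 1/7·y_{n+1}] ⇒ (1 − 1/7z)y_{n+1} = (1 + 6/7z)y_n
  Hence R(z) = (1 + 6/7z)/(1 − 1/7z).

Boundary: |R(x)|=1, x<0.
x=-0.39: |R|=0.6306
R=−1: 1+6/7x = −1+1/7x ⇒ -5/7x=2 ⇒ x=2/(-5/7)=-2.8000
Confirm numerically:
  x=-2.765: |R|=0.98208 <1
  x=-2.568: |R|=0.87876 <1
  x=-2.422: |R|=0.79941 <1
  x=-2.940: |R|=1.07042 >1
  x=-2.878: |R|=1.03948 >1
So |R|<1 on (-2.8000, 0).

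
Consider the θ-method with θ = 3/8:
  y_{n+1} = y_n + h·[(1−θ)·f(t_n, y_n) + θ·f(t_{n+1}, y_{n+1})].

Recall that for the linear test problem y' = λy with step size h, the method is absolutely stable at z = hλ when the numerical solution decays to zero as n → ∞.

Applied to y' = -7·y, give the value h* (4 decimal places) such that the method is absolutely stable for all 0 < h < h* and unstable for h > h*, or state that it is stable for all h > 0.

On y'=λy, z=hλ:
  y_{n+1} = y_n + z·[5/8·y_n + 3/8·y_{n+1}] ⇒ (1 − 3/8z)y_{n+1} = (1 + 5/8z)y_n
  so R(z) = (1 + 5/8z)/(1 − 3/8z).

Solve |R(x)|<1 on ℝ⁻.
x=-0.35: |R|=0.6906
R=−1: 1+5/8x = −1+3/8x ⇒ -1/4x=2 ⇒ x=2/(-1/4)=-8.0000
Confirm numerically:
  x=-7.491: |R|=0.96659 <1
  x=-7.107: |R|=0.93909 <1
  x=-5.570: |R|=0.80332 <1
  x=-3.769: |R|=0.56171 <1
  x=-8.253: |R|=1.01545 >1
  x=-8.240: |R|=1.01467 >1
So |R|<1 on (-8.0000, 0).

(-8.0000,0); λ=-7 ⇒ h* = (8)/7 = 1.1429.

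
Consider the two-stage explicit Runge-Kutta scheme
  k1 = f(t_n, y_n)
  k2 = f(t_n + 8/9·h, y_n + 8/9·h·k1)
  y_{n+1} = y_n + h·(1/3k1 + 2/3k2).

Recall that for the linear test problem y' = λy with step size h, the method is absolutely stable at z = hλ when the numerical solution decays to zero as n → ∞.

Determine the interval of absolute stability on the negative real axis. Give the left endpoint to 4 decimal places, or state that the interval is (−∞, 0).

z∈(-1.6875,0).

On y'=λy, z=hλ:
  k1=λy_n ⇒ h·k1=z·y_n;  k2=λ(1+8/9z)y_n ⇒ h·k2=z(1+8/9z)y_n
  y_{n+1}/y_n = 1 + 1/3z + 2/3z(1+8/9z) = 1 + z + 16/27z²
  ⇒ R(z) = 1 + z + 16/27z².

Need |R(x)|<1, x<0.
x=-0.54: |R|=0.6328
R=1: x+16/27x²=0 ⇒ x=−27/16=-1.6875; min R=1−1/(4·16/27)=0.5781>−1
Confirm numerically:
  x=-1.503: |R|=0.83567 <1
  x=-1.262: |R|=0.68179 <1
  x=-1.054: |R|=0.60432 <1
  x=-2.129: |R|=1.55701 >1
  x=-1.767: |R|=1.08325 >1
  x=-1.711: |R|=1.02383 >1
Stable set (-1.6875, 0).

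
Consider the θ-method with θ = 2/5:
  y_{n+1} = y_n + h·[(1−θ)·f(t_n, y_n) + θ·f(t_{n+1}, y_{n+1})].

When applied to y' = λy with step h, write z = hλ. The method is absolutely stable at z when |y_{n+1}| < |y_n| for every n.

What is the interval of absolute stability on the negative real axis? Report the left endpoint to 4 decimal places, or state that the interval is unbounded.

Test eqn y'=λy, z=hλ:
  y_{n+1} = y_n + z·[3/5·y_n + 2/5·y_{n+1}] ⇒ (1 − 2/5z)y_{n+1} = (1 + 3/5z)y_n
  so R(z) = (1 + 3/5z)/(1 − 2/5z).

Solve |R(x)|<1 on ℝ⁻.
x=-1.13: |R|=0.2218
R=−1: 1+3/5x = −1+2/5x ⇒ -1/5x=2 ⇒ x=2/(-1/5)=-10.0000
Confirm numerically:
  x=-6.152: |R|=0.77762 <1
  x=-4.938: |R|=0.65972 <1
  x=-4.579: |R|=0.61711 <1
  x=-10.478: |R|=1.01842 >1
  x=-10.102: |R|=1.00405 >1
So |R|<1 on (-10.0000, 0).

z∈(-10.0000,0).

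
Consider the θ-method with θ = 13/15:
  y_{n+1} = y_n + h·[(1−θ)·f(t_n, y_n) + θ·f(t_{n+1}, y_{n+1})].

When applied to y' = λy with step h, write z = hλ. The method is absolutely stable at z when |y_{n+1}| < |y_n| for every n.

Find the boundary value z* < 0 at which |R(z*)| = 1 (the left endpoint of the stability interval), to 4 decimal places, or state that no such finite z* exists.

On y'=λy, z=hλ:
  y_{n+1} = y_n + z·[2/15·y_n + 13/15·y_{n+1}] ⇒ (1 − 13/15z)y_{n+1} = (1 + 2/15z)y_n
  Hence R(z) = (1 + 2/15z)/(1 − 13/15z).

Find x<0 with |R(x)|<1.
x=-0.52: |R|=0.6415
x=-2: |R|=0.2683
x=-10: |R|=0.0345
x=-100: |R|=0.1407
θ=13/15≥1/2 ⇒ |1+2/15x|<|1−13/15x| ∀x<0 ⇒ interval (−∞,0).

interval (−∞, 0).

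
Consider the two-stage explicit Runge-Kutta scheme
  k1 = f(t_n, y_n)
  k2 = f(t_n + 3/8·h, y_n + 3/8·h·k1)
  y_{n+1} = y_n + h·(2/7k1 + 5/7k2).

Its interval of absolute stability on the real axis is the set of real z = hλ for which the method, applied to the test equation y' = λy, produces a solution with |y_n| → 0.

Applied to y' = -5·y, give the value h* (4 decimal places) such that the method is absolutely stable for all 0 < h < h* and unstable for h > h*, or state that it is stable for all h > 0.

With y'=λy (z=hλ):
  k1=λy_n ⇒ h·k1=z·y_n;  k2=λ(1+3/8z)y_n ⇒ h·k2=z(1+3/8z)y_n
  y_{n+1}/y_n = 1 + 2/7z + 5/7z(1+3/8z) = 1 + z + 15/56z²
  R(z) = 1 + z + 15/56z².

Boundary: |R(x)|=1, x<0.
x=-1.52: |R|=0.0989
R=1: x+15/56x²=0 ⇒ x=−56/15=-3.7333; min R=1−1/(4·15/56)=0.0667>−1
Confirm numerically:
  x=-2.809: |R|=0.30452 <1
  x=-1.685: |R|=0.07551 <1
  x=-1.570: |R|=0.09024 <1
  x=-1.509: |R|=0.10093 <1
  x=-4.100: |R|=1.40268 >1
  x=-4.088: |R|=1.38836 >1
  x=-4.007: |R|=1.29373 >1
Stable set (-3.7333, 0).

(-3.7333,0); λ=-5 ⇒ h* = (56/15)/5 = 0.7467.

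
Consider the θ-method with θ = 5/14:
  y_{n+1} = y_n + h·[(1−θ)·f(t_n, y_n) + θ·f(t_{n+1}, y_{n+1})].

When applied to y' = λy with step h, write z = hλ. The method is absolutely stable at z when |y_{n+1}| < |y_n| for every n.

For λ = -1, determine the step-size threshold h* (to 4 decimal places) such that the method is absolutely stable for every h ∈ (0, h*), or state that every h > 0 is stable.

(-7.0000,0); λ=-1 ⇒ h* = (7)/1 = 7.0000.

With y'=λy (z=hλ):
  y_{n+1} = y_n + z·[9/14·y_n + 5/14·y_{n+1}] ⇒ (1 − 5/14z)y_{n+1} = (1 + 9/14z)y_n
  so R(z) = (1 + 9/14z)/(1 − 5/14z).

Need |R(x)|<1, x<0.
x=-1.4: |R|=0.0667
R=−1: 1+9/14x = −1+5/14x ⇒ -2/7x=2 ⇒ x=2/(-2/7)=-7.0000
Confirm numerically:
  x=-3.738: |R|=0.60086 <1
  x=-3.293: |R|=0.51328 <1
  x=-2.861: |R|=0.41509 <1
  x=-7.164: |R|=1.01317 >1
  x=-7.158: |R|=1.01269 >1
Interval (-7.0000, 0).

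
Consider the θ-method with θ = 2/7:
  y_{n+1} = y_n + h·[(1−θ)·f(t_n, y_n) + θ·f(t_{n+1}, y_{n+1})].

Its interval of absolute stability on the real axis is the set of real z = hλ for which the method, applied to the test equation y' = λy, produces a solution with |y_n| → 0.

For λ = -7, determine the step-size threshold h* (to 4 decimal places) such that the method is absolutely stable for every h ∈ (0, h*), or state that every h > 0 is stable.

(-4.6667,0); λ=-7 ⇒ h* = (14/3)/7 = 0.6667.

With y'=λy (z=hλ):
  y_{n+1} = y_n + z·[5/7·y_n + 2/7·y_{n+1}] ⇒ (1 − 2/7z)y_{n+1} = (1 + 5/7z)y_n
  Hence R(z) = (1 + 5/7z)/(1 − 2/7z).

Boundary: |R(x)|=1, x<0.
x=-1.09: |R|=0.1688
R=−1: 1+5/7x = −1+2/7x ⇒ -3/7x=2 ⇒ x=2/(-3/7)=-4.6667
Confirm numerically:
  x=-4.385: |R|=0.94642 <1
  x=-3.780: |R|=0.81731 <1
  x=-2.678: |R|=0.51716 <1
  x=-4.902: |R|=1.04201 >1
  x=-4.790: |R|=1.02232 >1
Stable set (-4.6667, 0).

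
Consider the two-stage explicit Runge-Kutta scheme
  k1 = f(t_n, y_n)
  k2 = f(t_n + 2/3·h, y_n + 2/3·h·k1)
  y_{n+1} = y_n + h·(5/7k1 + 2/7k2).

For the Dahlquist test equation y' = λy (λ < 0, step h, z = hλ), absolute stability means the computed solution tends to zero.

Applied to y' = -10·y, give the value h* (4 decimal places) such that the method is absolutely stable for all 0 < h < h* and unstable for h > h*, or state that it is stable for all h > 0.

(-5.2500,0); λ=-10 ⇒ h* = (21/4)/10 = 0.5250.

On y'=λy, z=hλ:
  k1=λy_n ⇒ h·k1=z·y_n;  k2=λ(1+2/3z)y_n ⇒ h·k2=z(1+2/3z)y_n
  y_{n+1}/y_n = 1 + 5/7z + 2/7z(1+2/3z) = 1 + z + 4/21z²
  R(z) = 1 + z + 4/21z².

Find x<0 with |R(x)|<1.
x=-0.69: |R|=0.4007
R=1: x+4/21x²=0 ⇒ x=−21/4=-5.2500; min R=1−1/(4·4/21)=-0.3125>−1
Confirm numerically:
  x=-4.762: |R|=0.55736 <1
  x=-3.368: |R|=0.20735 <1
  x=-3.104: |R|=0.26880 <1
  x=-5.843: |R|=1.65998 >1
  x=-5.456: |R|=1.21408 >1
Stable set (-5.2500, 0).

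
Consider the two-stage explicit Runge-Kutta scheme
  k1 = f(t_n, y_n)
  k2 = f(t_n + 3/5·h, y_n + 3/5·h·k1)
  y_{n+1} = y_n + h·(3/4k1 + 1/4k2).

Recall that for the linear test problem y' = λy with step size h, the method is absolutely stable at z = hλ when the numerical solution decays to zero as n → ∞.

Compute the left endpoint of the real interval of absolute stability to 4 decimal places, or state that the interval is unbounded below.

z* = -6.6667.

On y'=λy, z=hλ:
  k1=λy_n ⇒ h·k1=z·y_n;  k2=λ(1+3/5z)y_n ⇒ h·k2=z(1+3/5z)y_n
  y_{n+1}/y_n = 1 + 3/4z + 1/4z(1+3/5z) = 1 + z + 3/20z²
  R(z) = 1 + z + 3/20z².

Need |R(x)|<1, x<0.
x=-0.51: |R|=0.5290
R=1: x+3/20x²=0 ⇒ x=−20/3=-6.6667; min R=1−1/(4·3/20)=-0.6667>−1
Confirm numerically:
  x=-5.059: |R|=0.21998 <1
  x=-4.652: |R|=0.40583 <1
  x=-3.623: |R|=0.65408 <1
  x=-7.002: |R|=1.35220 >1
  x=-7.000: |R|=1.35000 >1
Interval (-6.6667, 0).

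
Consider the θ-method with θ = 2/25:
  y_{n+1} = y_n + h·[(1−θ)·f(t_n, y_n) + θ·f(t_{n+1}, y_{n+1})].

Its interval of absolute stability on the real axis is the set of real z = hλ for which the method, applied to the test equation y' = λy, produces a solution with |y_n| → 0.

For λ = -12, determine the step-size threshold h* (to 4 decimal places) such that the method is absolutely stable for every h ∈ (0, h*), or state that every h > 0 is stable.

Set f=λy, z=hλ:
  y_{n+1} = y_n + z·[23/25·y_n + 2/25·y_{n+1}] ⇒ (1 − 2/25z)y_{n+1} = (1 + 23/25z)y_n
  Hence R(z) = (1 + 23/25z)/(1 − 2/25z).

Solve |R(x)|<1 on ℝ⁻.
x=-1.02: |R|=0.0570
R=−1: 1+23/25x = −1+2/25x ⇒ -21/25x=2 ⇒ x=2/(-21/25)=-2.3810
Confirm numerically:
  x=-2.276: |R|=0.92542 <1
  x=-1.542: |R|=0.37267 <1
  x=-1.424: |R|=0.27837 <1
  x=-2.861: |R|=1.32814 >1
  x=-2.799: |R|=1.28691 >1
Interval (-2.3810, 0).

(-2.3810,0); λ=-12 ⇒ h* = (50/21)/12 = 0.1984.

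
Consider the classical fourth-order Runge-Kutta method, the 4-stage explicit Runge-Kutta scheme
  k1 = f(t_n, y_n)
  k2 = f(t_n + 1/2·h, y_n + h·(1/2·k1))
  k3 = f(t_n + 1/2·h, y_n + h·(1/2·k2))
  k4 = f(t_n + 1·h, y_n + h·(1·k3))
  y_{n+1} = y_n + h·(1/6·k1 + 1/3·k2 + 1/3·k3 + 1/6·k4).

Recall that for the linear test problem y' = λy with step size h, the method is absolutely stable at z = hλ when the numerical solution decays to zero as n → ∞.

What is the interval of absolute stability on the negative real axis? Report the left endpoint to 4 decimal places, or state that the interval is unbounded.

With y'=λy (z=hλ):
  order 4, 4-stage ⇒ R(z)=1+z+z^2/2+z^3/6+z^4/24
  (e.g. R(-1.76)=0.27997, |R|=0.27997)

Boundary: |R(x)|=1, x<0.
x=-1.76: |R|=0.2800
|R(-2.28)|=0.4698 |R(-1.54)|=0.2714 |R(-0.81)|=0.4474
Bisect:
  x_lo=-3.2495 |R|=1.9571  x_hi=-0.2239 |R|=0.7994
  mid=-1.73667 |R|=0.27739 →hi
  mid=-2.49308 |R|=0.64170 →hi
  mid=-2.87128 |R|=1.13757 →lo
  mid=-2.68218 |R|=0.85534 →hi
  mid=-2.77673 |R|=0.98716 →hi
  mid=-2.82400 |R|=1.05995 →lo
  mid=-2.80037 |R|=1.02296 →lo
  mid=-2.78855 |R|=1.00492 →lo
  ...
  [-2.78541,-2.78522] ⇒ x*=-2.7853
So |R|<1 on (-2.7853, 0).

(-2.7853, 0).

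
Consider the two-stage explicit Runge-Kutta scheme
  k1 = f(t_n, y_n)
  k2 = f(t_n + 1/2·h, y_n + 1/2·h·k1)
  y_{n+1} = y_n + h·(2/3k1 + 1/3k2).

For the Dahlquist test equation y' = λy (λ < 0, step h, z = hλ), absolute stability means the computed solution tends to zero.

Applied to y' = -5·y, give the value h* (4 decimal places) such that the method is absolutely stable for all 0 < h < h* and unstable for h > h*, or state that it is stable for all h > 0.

(-6.0000,0); λ=-5 ⇒ h* = (6)/5 = 1.2000.

On y'=λy, z=hλ:
  k1=λy_n ⇒ h·k1=z·y_n;  k2=λ(1+1/2z)y_n ⇒ h·k2=z(1+1/2z)y_n
  y_{n+1}/y_n = 1 + 2/3z + 1/3z(1+1/2z) = 1 + z + 1/6z²
  ⇒ R(z) = 1 + z + 1/6z².

Solve |R(x)|<1 on ℝ⁻.
x=-0.61: |R|=0.4520
R=1: x+1/6x²=0 ⇒ x=−6=-6.0000; min R=1−1/(4·1/6)=-0.5000>−1
Confirm numerically:
  x=-5.341: |R|=0.41338 <1
  x=-5.274: |R|=0.36185 <1
  x=-2.740: |R|=0.48873 <1
  x=-2.609: |R|=0.47452 <1
  x=-6.496: |R|=1.53700 >1
  x=-6.253: |R|=1.26367 >1
  x=-6.223: |R|=1.23129 >1
Stable set (-6.0000, 0).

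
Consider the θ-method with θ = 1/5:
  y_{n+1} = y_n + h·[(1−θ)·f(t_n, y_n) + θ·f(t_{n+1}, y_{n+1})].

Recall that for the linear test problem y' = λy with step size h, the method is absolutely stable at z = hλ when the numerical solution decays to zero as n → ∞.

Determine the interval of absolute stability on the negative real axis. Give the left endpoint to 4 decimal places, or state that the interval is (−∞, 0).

On y'=λy, z=hλ:
  y_{n+1} = y_n + z·[4/5·y_n + 1/5·y_{n+1}] ⇒ (1 − 1/5z)y_{n+1} = (1 + 4/5z)y_n
  R(z) = (1 + 4/5z)/(1 − 1/5z).

Need |R(x)|<1, x<0.
x=-0.95: |R|=0.2017
R=−1: 1+4/5x = −1+1/5x ⇒ -3/5x=2 ⇒ x=2/(-3/5)=-3.3333
Confirm numerically:
  x=-2.199: |R|=0.52730 <1
  x=-2.122: |R|=0.48975 <1
  x=-2.099: |R|=0.47838 <1
  x=-2.096: |R|=0.47689 <1
  x=-3.578: |R|=1.08557 >1
  x=-3.472: |R|=1.04910 >1
So |R|<1 on (-3.3333, 0).

z∈(-3.3333,0).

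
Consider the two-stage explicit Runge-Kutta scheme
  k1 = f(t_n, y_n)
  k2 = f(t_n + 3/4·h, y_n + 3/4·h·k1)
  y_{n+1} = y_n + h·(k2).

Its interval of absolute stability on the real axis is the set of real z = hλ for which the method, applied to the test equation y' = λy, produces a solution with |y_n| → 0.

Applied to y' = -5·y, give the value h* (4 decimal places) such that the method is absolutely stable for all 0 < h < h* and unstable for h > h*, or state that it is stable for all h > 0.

On y'=λy, z=hλ:
  k1=λy_n ⇒ h·k1=z·y_n;  k2=λ(1+3/4z)y_n ⇒ h·k2=z(1+3/4z)y_n
  y_{n+1}/y_n = 1 + z(1+3/4z) = 1 + z + 3/4z²
  R(z) = 1 + z + 3/4z².

Find x<0 with |R(x)|<1.
x=-0.7: |R|=0.6675
R=1: x+3/4x²=0 ⇒ x=−4/3=-1.3333; min R=1−1/(4·3/4)=0.6667>−1
Confirm numerically:
  x=-1.264: |R|=0.93427 <1
  x=-1.123: |R|=0.82285 <1
  x=-1.083: |R|=0.79667 <1
  x=-0.567: |R|=0.67412 <1
  x=-1.795: |R|=1.62152 >1
  x=-1.503: |R|=1.19126 >1
Stable set (-1.3333, 0).

(-1.3333,0); λ=-5 ⇒ h* = (4/3)/5 = 0.2667.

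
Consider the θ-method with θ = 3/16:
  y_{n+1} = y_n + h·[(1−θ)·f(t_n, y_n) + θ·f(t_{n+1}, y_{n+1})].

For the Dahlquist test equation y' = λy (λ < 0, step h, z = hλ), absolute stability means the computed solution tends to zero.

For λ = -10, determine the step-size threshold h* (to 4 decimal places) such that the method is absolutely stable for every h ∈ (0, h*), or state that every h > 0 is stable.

With y'=λy (z=hλ):
  y_{n+1} = y_n + z·[13/16·y_n + 3/16·y_{n+1}] ⇒ (1 − 3/16z)y_{n+1} = (1 + 13/16z)y_n
  Hence R(z) = (1 + 13/16z)/(1 − 3/16z).

Need |R(x)|<1, x<0.
x=-0.83: |R|=0.2818
R=−1: 1+13/16x = −1+3/16x ⇒ -5/8x=2 ⇒ x=2/(-5/8)=-3.2000
Confirm numerically:
  x=-2.891: |R|=0.87476 <1
  x=-2.845: |R|=0.85531 <1
  x=-2.781: |R|=0.82788 <1
  x=-2.394: |R|=0.65232 <1
  x=-3.745: |R|=1.20011 >1
  x=-3.546: |R|=1.12989 >1
Interval (-3.2000, 0).

(-3.2000,0); λ=-10 ⇒ h* = (16/5)/10 = 0.3200.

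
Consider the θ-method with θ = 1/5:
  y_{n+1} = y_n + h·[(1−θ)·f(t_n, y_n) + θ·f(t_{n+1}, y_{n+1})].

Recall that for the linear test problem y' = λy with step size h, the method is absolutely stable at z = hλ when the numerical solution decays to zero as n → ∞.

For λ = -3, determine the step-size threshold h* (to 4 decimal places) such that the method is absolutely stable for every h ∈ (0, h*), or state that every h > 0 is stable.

(-3.3333,0); λ=-3 ⇒ h* = (10/3)/3 = 1.1111.

Set f=λy, z=hλ:
  y_{n+1} = y_n + z·[4/5·y_n + 1/5·y_{n+1}] ⇒ (1 − 1/5z)y_{n+1} = (1 + 4/5z)y_n
  ⇒ R(z) = (1 + 4/5z)/(1 − 1/5z).

Solve |R(x)|<1 on ℝ⁻.
x=-1: |R|=0.1667
R=−1: 1+4/5x = −1+1/5x ⇒ -3/5x=2 ⇒ x=2/(-3/5)=-3.3333
Confirm numerically:
  x=-3.295: |R|=0.98614 <1
  x=-3.158: |R|=0.93552 <1
  x=-2.051: |R|=0.45440 <1
  x=-1.366: |R|=0.07289 <1
  x=-3.812: |R|=1.16296 >1
  x=-3.791: |R|=1.15618 >1
  x=-3.680: |R|=1.11982 >1
Interval (-3.3333, 0).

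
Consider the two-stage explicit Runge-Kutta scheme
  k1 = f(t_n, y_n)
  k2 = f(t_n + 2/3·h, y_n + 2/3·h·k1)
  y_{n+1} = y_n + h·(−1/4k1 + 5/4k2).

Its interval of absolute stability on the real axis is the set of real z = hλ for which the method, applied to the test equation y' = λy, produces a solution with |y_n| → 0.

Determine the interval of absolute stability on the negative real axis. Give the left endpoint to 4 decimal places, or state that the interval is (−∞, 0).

z∈(-1.2000,0).

On y'=λy, z=hλ:
  k1=λy_n ⇒ h·k1=z·y_n;  k2=λ(1+2/3z)y_n ⇒ h·k2=z(1+2/3z)y_n
  y_{n+1}/y_n = 1 − 1/4z + 5/4z(1+2/3z) = 1 + z + 5/6z²
  so R(z) = 1 + z + 5/6z².

Need |R(x)|<1, x<0.
x=-1.23: |R|=1.0308
R=1: x+5/6x²=0 ⇒ x=−6/5=-1.2000; min R=1−1/(4·5/6)=0.7000>−1
Confirm numerically:
  x=-1.106: |R|=0.91336 <1
  x=-0.976: |R|=0.81781 <1
  x=-0.841: |R|=0.74840 <1
  x=-0.833: |R|=0.74524 <1
  x=-1.796: |R|=1.89201 >1
  x=-1.723: |R|=1.75094 >1
Stable set (-1.2000, 0).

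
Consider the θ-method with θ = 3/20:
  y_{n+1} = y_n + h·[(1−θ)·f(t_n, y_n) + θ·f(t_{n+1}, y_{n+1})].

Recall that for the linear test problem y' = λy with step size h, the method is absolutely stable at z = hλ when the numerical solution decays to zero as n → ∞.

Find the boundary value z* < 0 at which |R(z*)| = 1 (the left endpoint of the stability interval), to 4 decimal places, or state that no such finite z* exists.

Test eqn y'=λy, z=hλ:
  y_{n+1} = y_n + z·[17/20·y_n + 3/20·y_{n+1}] ⇒ (1 − 3/20z)y_{n+1} = (1 + 17/20z)y_n
  R(z) = (1 + 17/20z)/(1 − 3/20z).

Solve |R(x)|<1 on ℝ⁻.
x=-1.77: |R|=0.3987
R=−1: 1+17/20x = −1+3/20x ⇒ -7/10x=2 ⇒ x=2/(-7/10)=-2.8571
Confirm numerically:
  x=-2.730: |R|=0.93686 <1
  x=-2.149: |R|=0.62514 <1
  x=-2.042: |R|=0.56319 <1
  x=-1.874: |R|=0.46281 <1
  x=-3.316: |R|=1.21451 >1
  x=-3.242: |R|=1.18126 >1
  x=-2.912: |R|=1.02673 >1
Stable set (-2.8571, 0).

z* = -2.8571.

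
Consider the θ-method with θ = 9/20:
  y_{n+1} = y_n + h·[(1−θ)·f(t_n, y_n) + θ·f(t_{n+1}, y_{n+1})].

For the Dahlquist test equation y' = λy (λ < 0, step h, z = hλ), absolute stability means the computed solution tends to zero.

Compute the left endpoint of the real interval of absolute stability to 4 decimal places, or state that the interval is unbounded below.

With y'=λy (z=hλ):
  y_{n+1} = y_n + z·[11/20·y_n + 9/20·y_{n+1}] ⇒ (1 − 9/20z)y_{n+1} = (1 + 11/20z)y_n
  R(z) = (1 + 11/20z)/(1 − 9/20z).

Need |R(x)|<1, x<0.
x=-1.62: |R|=0.0630
R=−1: 1+11/20x = −1+9/20x ⇒ -1/10x=2 ⇒ x=2/(-1/10)=-20.0000
Confirm numerically:
  x=-16.331: |R|=0.95605 <1
  x=-16.211: |R|=0.95432 <1
  x=-10.431: |R|=0.83194 <1
  x=-20.587: |R|=1.00572 >1
  x=-20.198: |R|=1.00196 >1
  x=-20.131: |R|=1.00130 >1
Stable set (-20.0000, 0).

z* = -20.0000.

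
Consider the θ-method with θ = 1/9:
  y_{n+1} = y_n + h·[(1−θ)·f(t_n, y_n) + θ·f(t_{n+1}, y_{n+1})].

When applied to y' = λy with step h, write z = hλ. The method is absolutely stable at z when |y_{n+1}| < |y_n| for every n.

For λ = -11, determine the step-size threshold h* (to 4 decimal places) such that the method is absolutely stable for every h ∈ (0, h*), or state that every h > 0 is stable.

With y'=λy (z=hλ):
  y_{n+1} = y_n + z·[8/9·y_n + 1/9·y_{n+1}] ⇒ (1 − 1/9z)y_{n+1} = (1 + 8/9z)y_n
  so R(z) = (1 + 8/9z)/(1 − 1/9z).

Solve |R(x)|<1 on ℝ⁻.
x=-0.67: |R|=0.3764
R=−1: 1+8/9x = −1+1/9x ⇒ -7/9x=2 ⇒ x=2/(-7/9)=-2.5714
Confirm numerically:
  x=-2.367: |R|=0.87411 <1
  x=-1.841: |R|=0.52836 <1
  x=-1.086: |R|=0.03093 <1
  x=-3.133: |R|=1.32399 >1
  x=-3.073: |R|=1.29081 >1
  x=-2.902: |R|=1.19442 >1
Interval (-2.5714, 0).

(-2.5714,0); λ=-11 ⇒ h* = (18/7)/11 = 0.2338.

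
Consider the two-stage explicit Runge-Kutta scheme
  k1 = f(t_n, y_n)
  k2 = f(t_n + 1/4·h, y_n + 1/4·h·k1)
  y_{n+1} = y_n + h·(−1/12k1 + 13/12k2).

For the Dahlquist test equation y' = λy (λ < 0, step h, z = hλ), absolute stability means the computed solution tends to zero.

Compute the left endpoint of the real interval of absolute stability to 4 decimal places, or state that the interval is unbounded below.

left endpoint -3.6923.

On y'=λy, z=hλ:
  k1=λy_n ⇒ h·k1=z·y_n;  k2=λ(1+1/4z)y_n ⇒ h·k2=z(1+1/4z)y_n
  y_{n+1}/y_n = 1 − 1/12z + 13/12z(1+1/4z) = 1 + z + 13/48z²
  Hence R(z) = 1 + z + 13/48z².

Find x<0 with |R(x)|<1.
x=-1.19: |R|=0.1935
R=1: x+13/48x²=0 ⇒ x=−48/13=-3.6923; min R=1−1/(4·13/48)=0.0769>−1
Confirm numerically:
  x=-3.245: |R|=0.60688 <1
  x=-2.447: |R|=0.17470 <1
  x=-2.239: |R|=0.11872 <1
  x=-3.832: |R|=1.14498 >1
  x=-3.826: |R|=1.13853 >1
So |R|<1 on (-3.6923, 0).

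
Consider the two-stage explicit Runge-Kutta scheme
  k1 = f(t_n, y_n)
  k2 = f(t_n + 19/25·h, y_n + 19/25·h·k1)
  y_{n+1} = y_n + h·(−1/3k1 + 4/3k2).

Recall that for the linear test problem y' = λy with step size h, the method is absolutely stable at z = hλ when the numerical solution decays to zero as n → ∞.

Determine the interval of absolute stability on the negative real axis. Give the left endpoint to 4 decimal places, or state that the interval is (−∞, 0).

On y'=λy, z=hλ:
  k1=λy_n ⇒ h·k1=z·y_n;  k2=λ(1+19/25z)y_n ⇒ h·k2=z(1+19/25z)y_n
  y_{n+1}/y_n = 1 − 1/3z + 4/3z(1+19/25z) = 1 + z + 76/75z²
  R(z) = 1 + z + 76/75z².

Boundary: |R(x)|=1, x<0.
x=-1.44: |R|=1.6612
R=1: x+76/75x²=0 ⇒ x=−75/76=-0.9868; min R=1−1/(4·76/75)=0.7533>−1
Confirm numerically:
  x=-0.945: |R|=0.95993 <1
  x=-0.925: |R|=0.94203 <1
  x=-0.856: |R|=0.88651 <1
  x=-0.832: |R|=0.86945 <1
  x=-1.395: |R|=1.57697 >1
  x=-1.119: |R|=1.14986 >1
Stable set (-0.9868, 0).

z∈(-0.9868,0).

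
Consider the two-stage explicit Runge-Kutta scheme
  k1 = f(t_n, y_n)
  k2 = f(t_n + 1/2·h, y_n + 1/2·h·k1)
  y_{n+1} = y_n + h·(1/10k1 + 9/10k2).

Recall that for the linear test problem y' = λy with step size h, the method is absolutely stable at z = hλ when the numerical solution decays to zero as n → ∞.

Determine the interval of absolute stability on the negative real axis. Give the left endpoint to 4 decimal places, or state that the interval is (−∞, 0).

On y'=λy, z=hλ:
  k1=λy_n ⇒ h·k1=z·y_n;  k2=λ(1+1/2z)y_n ⇒ h·k2=z(1+1/2z)y_n
  y_{n+1}/y_n = 1 + 1/10z + 9/10z(1+1/2z) = 1 + z + 9/20z²
  so R(z) = 1 + z + 9/20z².

Solve |R(x)|<1 on ℝ⁻.
x=-1.36: |R|=0.4723
R=1: x+9/20x²=0 ⇒ x=−20/9=-2.2222; min R=1−1/(4·9/20)=0.4444>−1
Confirm numerically:
  x=-1.663: |R|=0.58151 <1
  x=-1.118: |R|=0.44447 <1
  x=-1.094: |R|=0.44458 <1
  x=-1.011: |R|=0.44895 <1
  x=-2.807: |R|=1.73866 >1
  x=-2.402: |R|=1.19432 >1
  x=-2.317: |R|=1.09882 >1
Stable set (-2.2222, 0).

z∈(-2.2222,0).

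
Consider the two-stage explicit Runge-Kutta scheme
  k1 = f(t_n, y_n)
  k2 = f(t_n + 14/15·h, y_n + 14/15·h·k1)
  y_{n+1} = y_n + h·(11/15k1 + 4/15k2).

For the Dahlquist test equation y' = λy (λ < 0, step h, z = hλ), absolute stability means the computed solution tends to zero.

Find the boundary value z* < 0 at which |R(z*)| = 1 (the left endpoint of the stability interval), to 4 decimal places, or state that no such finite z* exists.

On y'=λy, z=hλ:
  k1=λy_n ⇒ h·k1=z·y_n;  k2=λ(1+14/15z)y_n ⇒ h·k2=z(1+14/15z)y_n
  y_{n+1}/y_n = 1 + 11/15z + 4/15z(1+14/15z) = 1 + z + 56/225z²
  ⇒ R(z) = 1 + z + 56/225z².

Solve |R(x)|<1 on ℝ⁻.
x=-1.34: |R|=0.1069
R=1: x+56/225x²=0 ⇒ x=−225/56=-4.0179; min R=1−1/(4·56/225)=-0.0045>−1
Confirm numerically:
  x=-3.244: |R|=0.37519 <1
  x=-2.575: |R|=0.07529 <1
  x=-2.028: |R|=0.00437 <1
  x=-1.740: |R|=0.01354 <1
  x=-4.380: |R|=1.39478 >1
  x=-4.259: |R|=1.25562 >1
Interval (-4.0179, 0).

left endpoint -4.0179.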